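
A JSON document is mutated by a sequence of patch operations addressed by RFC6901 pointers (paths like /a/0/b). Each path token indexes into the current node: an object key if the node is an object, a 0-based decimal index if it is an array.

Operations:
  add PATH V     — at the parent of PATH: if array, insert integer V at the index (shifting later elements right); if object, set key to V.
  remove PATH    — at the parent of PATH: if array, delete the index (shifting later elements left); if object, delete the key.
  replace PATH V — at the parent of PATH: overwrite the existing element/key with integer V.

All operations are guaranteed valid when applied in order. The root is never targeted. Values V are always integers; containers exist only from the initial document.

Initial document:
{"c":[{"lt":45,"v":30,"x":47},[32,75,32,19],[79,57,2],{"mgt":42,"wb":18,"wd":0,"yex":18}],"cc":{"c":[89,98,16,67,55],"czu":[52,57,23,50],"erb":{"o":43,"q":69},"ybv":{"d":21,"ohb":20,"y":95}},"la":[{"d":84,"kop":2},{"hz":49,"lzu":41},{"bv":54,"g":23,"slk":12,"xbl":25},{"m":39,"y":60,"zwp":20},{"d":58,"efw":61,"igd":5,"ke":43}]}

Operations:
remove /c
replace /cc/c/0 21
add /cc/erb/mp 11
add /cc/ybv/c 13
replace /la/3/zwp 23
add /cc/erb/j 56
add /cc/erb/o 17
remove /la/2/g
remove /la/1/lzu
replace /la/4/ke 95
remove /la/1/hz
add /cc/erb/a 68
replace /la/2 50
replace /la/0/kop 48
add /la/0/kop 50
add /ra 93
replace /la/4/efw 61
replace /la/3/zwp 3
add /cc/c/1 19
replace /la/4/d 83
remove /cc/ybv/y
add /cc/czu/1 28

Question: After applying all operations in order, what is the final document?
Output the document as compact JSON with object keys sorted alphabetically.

Answer: {"cc":{"c":[21,19,98,16,67,55],"czu":[52,28,57,23,50],"erb":{"a":68,"j":56,"mp":11,"o":17,"q":69},"ybv":{"c":13,"d":21,"ohb":20}},"la":[{"d":84,"kop":50},{},50,{"m":39,"y":60,"zwp":3},{"d":83,"efw":61,"igd":5,"ke":95}],"ra":93}

Derivation:
After op 1 (remove /c): {"cc":{"c":[89,98,16,67,55],"czu":[52,57,23,50],"erb":{"o":43,"q":69},"ybv":{"d":21,"ohb":20,"y":95}},"la":[{"d":84,"kop":2},{"hz":49,"lzu":41},{"bv":54,"g":23,"slk":12,"xbl":25},{"m":39,"y":60,"zwp":20},{"d":58,"efw":61,"igd":5,"ke":43}]}
After op 2 (replace /cc/c/0 21): {"cc":{"c":[21,98,16,67,55],"czu":[52,57,23,50],"erb":{"o":43,"q":69},"ybv":{"d":21,"ohb":20,"y":95}},"la":[{"d":84,"kop":2},{"hz":49,"lzu":41},{"bv":54,"g":23,"slk":12,"xbl":25},{"m":39,"y":60,"zwp":20},{"d":58,"efw":61,"igd":5,"ke":43}]}
After op 3 (add /cc/erb/mp 11): {"cc":{"c":[21,98,16,67,55],"czu":[52,57,23,50],"erb":{"mp":11,"o":43,"q":69},"ybv":{"d":21,"ohb":20,"y":95}},"la":[{"d":84,"kop":2},{"hz":49,"lzu":41},{"bv":54,"g":23,"slk":12,"xbl":25},{"m":39,"y":60,"zwp":20},{"d":58,"efw":61,"igd":5,"ke":43}]}
After op 4 (add /cc/ybv/c 13): {"cc":{"c":[21,98,16,67,55],"czu":[52,57,23,50],"erb":{"mp":11,"o":43,"q":69},"ybv":{"c":13,"d":21,"ohb":20,"y":95}},"la":[{"d":84,"kop":2},{"hz":49,"lzu":41},{"bv":54,"g":23,"slk":12,"xbl":25},{"m":39,"y":60,"zwp":20},{"d":58,"efw":61,"igd":5,"ke":43}]}
After op 5 (replace /la/3/zwp 23): {"cc":{"c":[21,98,16,67,55],"czu":[52,57,23,50],"erb":{"mp":11,"o":43,"q":69},"ybv":{"c":13,"d":21,"ohb":20,"y":95}},"la":[{"d":84,"kop":2},{"hz":49,"lzu":41},{"bv":54,"g":23,"slk":12,"xbl":25},{"m":39,"y":60,"zwp":23},{"d":58,"efw":61,"igd":5,"ke":43}]}
After op 6 (add /cc/erb/j 56): {"cc":{"c":[21,98,16,67,55],"czu":[52,57,23,50],"erb":{"j":56,"mp":11,"o":43,"q":69},"ybv":{"c":13,"d":21,"ohb":20,"y":95}},"la":[{"d":84,"kop":2},{"hz":49,"lzu":41},{"bv":54,"g":23,"slk":12,"xbl":25},{"m":39,"y":60,"zwp":23},{"d":58,"efw":61,"igd":5,"ke":43}]}
After op 7 (add /cc/erb/o 17): {"cc":{"c":[21,98,16,67,55],"czu":[52,57,23,50],"erb":{"j":56,"mp":11,"o":17,"q":69},"ybv":{"c":13,"d":21,"ohb":20,"y":95}},"la":[{"d":84,"kop":2},{"hz":49,"lzu":41},{"bv":54,"g":23,"slk":12,"xbl":25},{"m":39,"y":60,"zwp":23},{"d":58,"efw":61,"igd":5,"ke":43}]}
After op 8 (remove /la/2/g): {"cc":{"c":[21,98,16,67,55],"czu":[52,57,23,50],"erb":{"j":56,"mp":11,"o":17,"q":69},"ybv":{"c":13,"d":21,"ohb":20,"y":95}},"la":[{"d":84,"kop":2},{"hz":49,"lzu":41},{"bv":54,"slk":12,"xbl":25},{"m":39,"y":60,"zwp":23},{"d":58,"efw":61,"igd":5,"ke":43}]}
After op 9 (remove /la/1/lzu): {"cc":{"c":[21,98,16,67,55],"czu":[52,57,23,50],"erb":{"j":56,"mp":11,"o":17,"q":69},"ybv":{"c":13,"d":21,"ohb":20,"y":95}},"la":[{"d":84,"kop":2},{"hz":49},{"bv":54,"slk":12,"xbl":25},{"m":39,"y":60,"zwp":23},{"d":58,"efw":61,"igd":5,"ke":43}]}
After op 10 (replace /la/4/ke 95): {"cc":{"c":[21,98,16,67,55],"czu":[52,57,23,50],"erb":{"j":56,"mp":11,"o":17,"q":69},"ybv":{"c":13,"d":21,"ohb":20,"y":95}},"la":[{"d":84,"kop":2},{"hz":49},{"bv":54,"slk":12,"xbl":25},{"m":39,"y":60,"zwp":23},{"d":58,"efw":61,"igd":5,"ke":95}]}
After op 11 (remove /la/1/hz): {"cc":{"c":[21,98,16,67,55],"czu":[52,57,23,50],"erb":{"j":56,"mp":11,"o":17,"q":69},"ybv":{"c":13,"d":21,"ohb":20,"y":95}},"la":[{"d":84,"kop":2},{},{"bv":54,"slk":12,"xbl":25},{"m":39,"y":60,"zwp":23},{"d":58,"efw":61,"igd":5,"ke":95}]}
After op 12 (add /cc/erb/a 68): {"cc":{"c":[21,98,16,67,55],"czu":[52,57,23,50],"erb":{"a":68,"j":56,"mp":11,"o":17,"q":69},"ybv":{"c":13,"d":21,"ohb":20,"y":95}},"la":[{"d":84,"kop":2},{},{"bv":54,"slk":12,"xbl":25},{"m":39,"y":60,"zwp":23},{"d":58,"efw":61,"igd":5,"ke":95}]}
After op 13 (replace /la/2 50): {"cc":{"c":[21,98,16,67,55],"czu":[52,57,23,50],"erb":{"a":68,"j":56,"mp":11,"o":17,"q":69},"ybv":{"c":13,"d":21,"ohb":20,"y":95}},"la":[{"d":84,"kop":2},{},50,{"m":39,"y":60,"zwp":23},{"d":58,"efw":61,"igd":5,"ke":95}]}
After op 14 (replace /la/0/kop 48): {"cc":{"c":[21,98,16,67,55],"czu":[52,57,23,50],"erb":{"a":68,"j":56,"mp":11,"o":17,"q":69},"ybv":{"c":13,"d":21,"ohb":20,"y":95}},"la":[{"d":84,"kop":48},{},50,{"m":39,"y":60,"zwp":23},{"d":58,"efw":61,"igd":5,"ke":95}]}
After op 15 (add /la/0/kop 50): {"cc":{"c":[21,98,16,67,55],"czu":[52,57,23,50],"erb":{"a":68,"j":56,"mp":11,"o":17,"q":69},"ybv":{"c":13,"d":21,"ohb":20,"y":95}},"la":[{"d":84,"kop":50},{},50,{"m":39,"y":60,"zwp":23},{"d":58,"efw":61,"igd":5,"ke":95}]}
After op 16 (add /ra 93): {"cc":{"c":[21,98,16,67,55],"czu":[52,57,23,50],"erb":{"a":68,"j":56,"mp":11,"o":17,"q":69},"ybv":{"c":13,"d":21,"ohb":20,"y":95}},"la":[{"d":84,"kop":50},{},50,{"m":39,"y":60,"zwp":23},{"d":58,"efw":61,"igd":5,"ke":95}],"ra":93}
After op 17 (replace /la/4/efw 61): {"cc":{"c":[21,98,16,67,55],"czu":[52,57,23,50],"erb":{"a":68,"j":56,"mp":11,"o":17,"q":69},"ybv":{"c":13,"d":21,"ohb":20,"y":95}},"la":[{"d":84,"kop":50},{},50,{"m":39,"y":60,"zwp":23},{"d":58,"efw":61,"igd":5,"ke":95}],"ra":93}
After op 18 (replace /la/3/zwp 3): {"cc":{"c":[21,98,16,67,55],"czu":[52,57,23,50],"erb":{"a":68,"j":56,"mp":11,"o":17,"q":69},"ybv":{"c":13,"d":21,"ohb":20,"y":95}},"la":[{"d":84,"kop":50},{},50,{"m":39,"y":60,"zwp":3},{"d":58,"efw":61,"igd":5,"ke":95}],"ra":93}
After op 19 (add /cc/c/1 19): {"cc":{"c":[21,19,98,16,67,55],"czu":[52,57,23,50],"erb":{"a":68,"j":56,"mp":11,"o":17,"q":69},"ybv":{"c":13,"d":21,"ohb":20,"y":95}},"la":[{"d":84,"kop":50},{},50,{"m":39,"y":60,"zwp":3},{"d":58,"efw":61,"igd":5,"ke":95}],"ra":93}
After op 20 (replace /la/4/d 83): {"cc":{"c":[21,19,98,16,67,55],"czu":[52,57,23,50],"erb":{"a":68,"j":56,"mp":11,"o":17,"q":69},"ybv":{"c":13,"d":21,"ohb":20,"y":95}},"la":[{"d":84,"kop":50},{},50,{"m":39,"y":60,"zwp":3},{"d":83,"efw":61,"igd":5,"ke":95}],"ra":93}
After op 21 (remove /cc/ybv/y): {"cc":{"c":[21,19,98,16,67,55],"czu":[52,57,23,50],"erb":{"a":68,"j":56,"mp":11,"o":17,"q":69},"ybv":{"c":13,"d":21,"ohb":20}},"la":[{"d":84,"kop":50},{},50,{"m":39,"y":60,"zwp":3},{"d":83,"efw":61,"igd":5,"ke":95}],"ra":93}
After op 22 (add /cc/czu/1 28): {"cc":{"c":[21,19,98,16,67,55],"czu":[52,28,57,23,50],"erb":{"a":68,"j":56,"mp":11,"o":17,"q":69},"ybv":{"c":13,"d":21,"ohb":20}},"la":[{"d":84,"kop":50},{},50,{"m":39,"y":60,"zwp":3},{"d":83,"efw":61,"igd":5,"ke":95}],"ra":93}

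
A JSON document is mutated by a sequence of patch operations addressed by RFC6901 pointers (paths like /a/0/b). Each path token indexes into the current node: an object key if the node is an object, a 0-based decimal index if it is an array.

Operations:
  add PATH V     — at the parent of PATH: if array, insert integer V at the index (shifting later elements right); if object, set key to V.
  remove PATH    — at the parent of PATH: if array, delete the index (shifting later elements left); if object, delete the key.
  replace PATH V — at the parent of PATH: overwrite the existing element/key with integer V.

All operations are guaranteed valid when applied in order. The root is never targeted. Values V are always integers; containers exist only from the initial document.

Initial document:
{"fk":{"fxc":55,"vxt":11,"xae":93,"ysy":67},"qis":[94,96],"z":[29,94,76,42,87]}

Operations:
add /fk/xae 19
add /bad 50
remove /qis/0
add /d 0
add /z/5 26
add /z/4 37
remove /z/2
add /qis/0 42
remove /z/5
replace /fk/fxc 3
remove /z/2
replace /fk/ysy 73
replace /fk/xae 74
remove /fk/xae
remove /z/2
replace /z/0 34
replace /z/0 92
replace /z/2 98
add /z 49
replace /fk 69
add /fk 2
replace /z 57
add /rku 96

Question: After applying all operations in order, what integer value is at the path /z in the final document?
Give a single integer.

Answer: 57

Derivation:
After op 1 (add /fk/xae 19): {"fk":{"fxc":55,"vxt":11,"xae":19,"ysy":67},"qis":[94,96],"z":[29,94,76,42,87]}
After op 2 (add /bad 50): {"bad":50,"fk":{"fxc":55,"vxt":11,"xae":19,"ysy":67},"qis":[94,96],"z":[29,94,76,42,87]}
After op 3 (remove /qis/0): {"bad":50,"fk":{"fxc":55,"vxt":11,"xae":19,"ysy":67},"qis":[96],"z":[29,94,76,42,87]}
After op 4 (add /d 0): {"bad":50,"d":0,"fk":{"fxc":55,"vxt":11,"xae":19,"ysy":67},"qis":[96],"z":[29,94,76,42,87]}
After op 5 (add /z/5 26): {"bad":50,"d":0,"fk":{"fxc":55,"vxt":11,"xae":19,"ysy":67},"qis":[96],"z":[29,94,76,42,87,26]}
After op 6 (add /z/4 37): {"bad":50,"d":0,"fk":{"fxc":55,"vxt":11,"xae":19,"ysy":67},"qis":[96],"z":[29,94,76,42,37,87,26]}
After op 7 (remove /z/2): {"bad":50,"d":0,"fk":{"fxc":55,"vxt":11,"xae":19,"ysy":67},"qis":[96],"z":[29,94,42,37,87,26]}
After op 8 (add /qis/0 42): {"bad":50,"d":0,"fk":{"fxc":55,"vxt":11,"xae":19,"ysy":67},"qis":[42,96],"z":[29,94,42,37,87,26]}
After op 9 (remove /z/5): {"bad":50,"d":0,"fk":{"fxc":55,"vxt":11,"xae":19,"ysy":67},"qis":[42,96],"z":[29,94,42,37,87]}
After op 10 (replace /fk/fxc 3): {"bad":50,"d":0,"fk":{"fxc":3,"vxt":11,"xae":19,"ysy":67},"qis":[42,96],"z":[29,94,42,37,87]}
After op 11 (remove /z/2): {"bad":50,"d":0,"fk":{"fxc":3,"vxt":11,"xae":19,"ysy":67},"qis":[42,96],"z":[29,94,37,87]}
After op 12 (replace /fk/ysy 73): {"bad":50,"d":0,"fk":{"fxc":3,"vxt":11,"xae":19,"ysy":73},"qis":[42,96],"z":[29,94,37,87]}
After op 13 (replace /fk/xae 74): {"bad":50,"d":0,"fk":{"fxc":3,"vxt":11,"xae":74,"ysy":73},"qis":[42,96],"z":[29,94,37,87]}
After op 14 (remove /fk/xae): {"bad":50,"d":0,"fk":{"fxc":3,"vxt":11,"ysy":73},"qis":[42,96],"z":[29,94,37,87]}
After op 15 (remove /z/2): {"bad":50,"d":0,"fk":{"fxc":3,"vxt":11,"ysy":73},"qis":[42,96],"z":[29,94,87]}
After op 16 (replace /z/0 34): {"bad":50,"d":0,"fk":{"fxc":3,"vxt":11,"ysy":73},"qis":[42,96],"z":[34,94,87]}
After op 17 (replace /z/0 92): {"bad":50,"d":0,"fk":{"fxc":3,"vxt":11,"ysy":73},"qis":[42,96],"z":[92,94,87]}
After op 18 (replace /z/2 98): {"bad":50,"d":0,"fk":{"fxc":3,"vxt":11,"ysy":73},"qis":[42,96],"z":[92,94,98]}
After op 19 (add /z 49): {"bad":50,"d":0,"fk":{"fxc":3,"vxt":11,"ysy":73},"qis":[42,96],"z":49}
After op 20 (replace /fk 69): {"bad":50,"d":0,"fk":69,"qis":[42,96],"z":49}
After op 21 (add /fk 2): {"bad":50,"d":0,"fk":2,"qis":[42,96],"z":49}
After op 22 (replace /z 57): {"bad":50,"d":0,"fk":2,"qis":[42,96],"z":57}
After op 23 (add /rku 96): {"bad":50,"d":0,"fk":2,"qis":[42,96],"rku":96,"z":57}
Value at /z: 57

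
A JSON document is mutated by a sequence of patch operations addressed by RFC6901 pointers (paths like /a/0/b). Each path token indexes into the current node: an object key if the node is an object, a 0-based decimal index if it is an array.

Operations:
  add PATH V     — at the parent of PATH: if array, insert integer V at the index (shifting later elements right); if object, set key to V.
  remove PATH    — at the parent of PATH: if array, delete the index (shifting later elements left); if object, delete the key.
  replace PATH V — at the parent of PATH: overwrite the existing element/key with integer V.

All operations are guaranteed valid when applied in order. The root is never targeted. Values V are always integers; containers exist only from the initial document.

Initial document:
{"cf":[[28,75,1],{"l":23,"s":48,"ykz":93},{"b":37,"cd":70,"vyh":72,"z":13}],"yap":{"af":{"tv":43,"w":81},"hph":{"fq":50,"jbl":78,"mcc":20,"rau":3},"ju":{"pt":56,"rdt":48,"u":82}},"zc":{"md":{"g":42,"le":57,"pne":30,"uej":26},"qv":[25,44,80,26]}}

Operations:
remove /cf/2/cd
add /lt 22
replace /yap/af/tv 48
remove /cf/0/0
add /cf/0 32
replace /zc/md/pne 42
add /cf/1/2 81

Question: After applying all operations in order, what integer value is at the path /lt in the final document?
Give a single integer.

Answer: 22

Derivation:
After op 1 (remove /cf/2/cd): {"cf":[[28,75,1],{"l":23,"s":48,"ykz":93},{"b":37,"vyh":72,"z":13}],"yap":{"af":{"tv":43,"w":81},"hph":{"fq":50,"jbl":78,"mcc":20,"rau":3},"ju":{"pt":56,"rdt":48,"u":82}},"zc":{"md":{"g":42,"le":57,"pne":30,"uej":26},"qv":[25,44,80,26]}}
After op 2 (add /lt 22): {"cf":[[28,75,1],{"l":23,"s":48,"ykz":93},{"b":37,"vyh":72,"z":13}],"lt":22,"yap":{"af":{"tv":43,"w":81},"hph":{"fq":50,"jbl":78,"mcc":20,"rau":3},"ju":{"pt":56,"rdt":48,"u":82}},"zc":{"md":{"g":42,"le":57,"pne":30,"uej":26},"qv":[25,44,80,26]}}
After op 3 (replace /yap/af/tv 48): {"cf":[[28,75,1],{"l":23,"s":48,"ykz":93},{"b":37,"vyh":72,"z":13}],"lt":22,"yap":{"af":{"tv":48,"w":81},"hph":{"fq":50,"jbl":78,"mcc":20,"rau":3},"ju":{"pt":56,"rdt":48,"u":82}},"zc":{"md":{"g":42,"le":57,"pne":30,"uej":26},"qv":[25,44,80,26]}}
After op 4 (remove /cf/0/0): {"cf":[[75,1],{"l":23,"s":48,"ykz":93},{"b":37,"vyh":72,"z":13}],"lt":22,"yap":{"af":{"tv":48,"w":81},"hph":{"fq":50,"jbl":78,"mcc":20,"rau":3},"ju":{"pt":56,"rdt":48,"u":82}},"zc":{"md":{"g":42,"le":57,"pne":30,"uej":26},"qv":[25,44,80,26]}}
After op 5 (add /cf/0 32): {"cf":[32,[75,1],{"l":23,"s":48,"ykz":93},{"b":37,"vyh":72,"z":13}],"lt":22,"yap":{"af":{"tv":48,"w":81},"hph":{"fq":50,"jbl":78,"mcc":20,"rau":3},"ju":{"pt":56,"rdt":48,"u":82}},"zc":{"md":{"g":42,"le":57,"pne":30,"uej":26},"qv":[25,44,80,26]}}
After op 6 (replace /zc/md/pne 42): {"cf":[32,[75,1],{"l":23,"s":48,"ykz":93},{"b":37,"vyh":72,"z":13}],"lt":22,"yap":{"af":{"tv":48,"w":81},"hph":{"fq":50,"jbl":78,"mcc":20,"rau":3},"ju":{"pt":56,"rdt":48,"u":82}},"zc":{"md":{"g":42,"le":57,"pne":42,"uej":26},"qv":[25,44,80,26]}}
After op 7 (add /cf/1/2 81): {"cf":[32,[75,1,81],{"l":23,"s":48,"ykz":93},{"b":37,"vyh":72,"z":13}],"lt":22,"yap":{"af":{"tv":48,"w":81},"hph":{"fq":50,"jbl":78,"mcc":20,"rau":3},"ju":{"pt":56,"rdt":48,"u":82}},"zc":{"md":{"g":42,"le":57,"pne":42,"uej":26},"qv":[25,44,80,26]}}
Value at /lt: 22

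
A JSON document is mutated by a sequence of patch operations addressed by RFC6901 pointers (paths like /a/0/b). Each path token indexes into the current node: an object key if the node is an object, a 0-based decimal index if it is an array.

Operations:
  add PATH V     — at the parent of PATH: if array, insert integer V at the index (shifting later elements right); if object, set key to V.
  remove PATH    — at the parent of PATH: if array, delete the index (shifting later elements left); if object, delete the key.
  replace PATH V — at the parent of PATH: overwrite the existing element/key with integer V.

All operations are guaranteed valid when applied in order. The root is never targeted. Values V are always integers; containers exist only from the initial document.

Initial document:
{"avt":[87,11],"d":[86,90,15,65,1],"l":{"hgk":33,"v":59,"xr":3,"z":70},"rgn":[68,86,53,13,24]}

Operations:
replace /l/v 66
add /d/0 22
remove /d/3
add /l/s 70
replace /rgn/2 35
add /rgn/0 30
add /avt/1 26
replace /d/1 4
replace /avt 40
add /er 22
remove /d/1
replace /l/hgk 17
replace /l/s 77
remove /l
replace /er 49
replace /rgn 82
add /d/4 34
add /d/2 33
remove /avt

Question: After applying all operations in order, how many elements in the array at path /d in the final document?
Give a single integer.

Answer: 6

Derivation:
After op 1 (replace /l/v 66): {"avt":[87,11],"d":[86,90,15,65,1],"l":{"hgk":33,"v":66,"xr":3,"z":70},"rgn":[68,86,53,13,24]}
After op 2 (add /d/0 22): {"avt":[87,11],"d":[22,86,90,15,65,1],"l":{"hgk":33,"v":66,"xr":3,"z":70},"rgn":[68,86,53,13,24]}
After op 3 (remove /d/3): {"avt":[87,11],"d":[22,86,90,65,1],"l":{"hgk":33,"v":66,"xr":3,"z":70},"rgn":[68,86,53,13,24]}
After op 4 (add /l/s 70): {"avt":[87,11],"d":[22,86,90,65,1],"l":{"hgk":33,"s":70,"v":66,"xr":3,"z":70},"rgn":[68,86,53,13,24]}
After op 5 (replace /rgn/2 35): {"avt":[87,11],"d":[22,86,90,65,1],"l":{"hgk":33,"s":70,"v":66,"xr":3,"z":70},"rgn":[68,86,35,13,24]}
After op 6 (add /rgn/0 30): {"avt":[87,11],"d":[22,86,90,65,1],"l":{"hgk":33,"s":70,"v":66,"xr":3,"z":70},"rgn":[30,68,86,35,13,24]}
After op 7 (add /avt/1 26): {"avt":[87,26,11],"d":[22,86,90,65,1],"l":{"hgk":33,"s":70,"v":66,"xr":3,"z":70},"rgn":[30,68,86,35,13,24]}
After op 8 (replace /d/1 4): {"avt":[87,26,11],"d":[22,4,90,65,1],"l":{"hgk":33,"s":70,"v":66,"xr":3,"z":70},"rgn":[30,68,86,35,13,24]}
After op 9 (replace /avt 40): {"avt":40,"d":[22,4,90,65,1],"l":{"hgk":33,"s":70,"v":66,"xr":3,"z":70},"rgn":[30,68,86,35,13,24]}
After op 10 (add /er 22): {"avt":40,"d":[22,4,90,65,1],"er":22,"l":{"hgk":33,"s":70,"v":66,"xr":3,"z":70},"rgn":[30,68,86,35,13,24]}
After op 11 (remove /d/1): {"avt":40,"d":[22,90,65,1],"er":22,"l":{"hgk":33,"s":70,"v":66,"xr":3,"z":70},"rgn":[30,68,86,35,13,24]}
After op 12 (replace /l/hgk 17): {"avt":40,"d":[22,90,65,1],"er":22,"l":{"hgk":17,"s":70,"v":66,"xr":3,"z":70},"rgn":[30,68,86,35,13,24]}
After op 13 (replace /l/s 77): {"avt":40,"d":[22,90,65,1],"er":22,"l":{"hgk":17,"s":77,"v":66,"xr":3,"z":70},"rgn":[30,68,86,35,13,24]}
After op 14 (remove /l): {"avt":40,"d":[22,90,65,1],"er":22,"rgn":[30,68,86,35,13,24]}
After op 15 (replace /er 49): {"avt":40,"d":[22,90,65,1],"er":49,"rgn":[30,68,86,35,13,24]}
After op 16 (replace /rgn 82): {"avt":40,"d":[22,90,65,1],"er":49,"rgn":82}
After op 17 (add /d/4 34): {"avt":40,"d":[22,90,65,1,34],"er":49,"rgn":82}
After op 18 (add /d/2 33): {"avt":40,"d":[22,90,33,65,1,34],"er":49,"rgn":82}
After op 19 (remove /avt): {"d":[22,90,33,65,1,34],"er":49,"rgn":82}
Size at path /d: 6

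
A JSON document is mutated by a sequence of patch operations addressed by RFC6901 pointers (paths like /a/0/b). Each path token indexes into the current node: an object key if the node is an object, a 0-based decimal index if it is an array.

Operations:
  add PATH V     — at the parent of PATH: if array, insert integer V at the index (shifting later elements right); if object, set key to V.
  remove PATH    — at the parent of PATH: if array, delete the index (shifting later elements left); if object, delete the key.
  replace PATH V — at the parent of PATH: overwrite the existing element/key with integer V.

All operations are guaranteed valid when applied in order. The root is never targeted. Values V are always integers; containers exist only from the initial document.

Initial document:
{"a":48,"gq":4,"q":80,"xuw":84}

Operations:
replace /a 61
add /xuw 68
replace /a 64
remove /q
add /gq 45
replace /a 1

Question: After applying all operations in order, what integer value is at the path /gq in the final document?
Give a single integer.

Answer: 45

Derivation:
After op 1 (replace /a 61): {"a":61,"gq":4,"q":80,"xuw":84}
After op 2 (add /xuw 68): {"a":61,"gq":4,"q":80,"xuw":68}
After op 3 (replace /a 64): {"a":64,"gq":4,"q":80,"xuw":68}
After op 4 (remove /q): {"a":64,"gq":4,"xuw":68}
After op 5 (add /gq 45): {"a":64,"gq":45,"xuw":68}
After op 6 (replace /a 1): {"a":1,"gq":45,"xuw":68}
Value at /gq: 45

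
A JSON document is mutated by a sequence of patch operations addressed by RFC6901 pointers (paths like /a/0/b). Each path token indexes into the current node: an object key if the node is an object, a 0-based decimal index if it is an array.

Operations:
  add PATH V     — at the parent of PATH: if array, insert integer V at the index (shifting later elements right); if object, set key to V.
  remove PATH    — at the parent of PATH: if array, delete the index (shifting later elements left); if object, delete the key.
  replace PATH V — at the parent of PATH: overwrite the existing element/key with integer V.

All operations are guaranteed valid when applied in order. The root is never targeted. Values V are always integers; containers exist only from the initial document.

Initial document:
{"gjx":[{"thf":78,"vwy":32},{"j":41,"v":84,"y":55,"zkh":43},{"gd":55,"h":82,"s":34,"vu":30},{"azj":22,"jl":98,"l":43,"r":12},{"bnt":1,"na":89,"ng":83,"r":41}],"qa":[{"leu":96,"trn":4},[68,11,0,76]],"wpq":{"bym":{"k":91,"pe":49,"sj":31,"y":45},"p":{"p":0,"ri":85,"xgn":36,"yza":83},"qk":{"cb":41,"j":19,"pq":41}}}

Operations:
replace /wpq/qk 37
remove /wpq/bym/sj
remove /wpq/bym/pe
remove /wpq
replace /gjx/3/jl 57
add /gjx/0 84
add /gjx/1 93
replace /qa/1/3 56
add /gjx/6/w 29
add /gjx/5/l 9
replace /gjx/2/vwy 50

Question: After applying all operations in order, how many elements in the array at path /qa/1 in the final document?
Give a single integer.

After op 1 (replace /wpq/qk 37): {"gjx":[{"thf":78,"vwy":32},{"j":41,"v":84,"y":55,"zkh":43},{"gd":55,"h":82,"s":34,"vu":30},{"azj":22,"jl":98,"l":43,"r":12},{"bnt":1,"na":89,"ng":83,"r":41}],"qa":[{"leu":96,"trn":4},[68,11,0,76]],"wpq":{"bym":{"k":91,"pe":49,"sj":31,"y":45},"p":{"p":0,"ri":85,"xgn":36,"yza":83},"qk":37}}
After op 2 (remove /wpq/bym/sj): {"gjx":[{"thf":78,"vwy":32},{"j":41,"v":84,"y":55,"zkh":43},{"gd":55,"h":82,"s":34,"vu":30},{"azj":22,"jl":98,"l":43,"r":12},{"bnt":1,"na":89,"ng":83,"r":41}],"qa":[{"leu":96,"trn":4},[68,11,0,76]],"wpq":{"bym":{"k":91,"pe":49,"y":45},"p":{"p":0,"ri":85,"xgn":36,"yza":83},"qk":37}}
After op 3 (remove /wpq/bym/pe): {"gjx":[{"thf":78,"vwy":32},{"j":41,"v":84,"y":55,"zkh":43},{"gd":55,"h":82,"s":34,"vu":30},{"azj":22,"jl":98,"l":43,"r":12},{"bnt":1,"na":89,"ng":83,"r":41}],"qa":[{"leu":96,"trn":4},[68,11,0,76]],"wpq":{"bym":{"k":91,"y":45},"p":{"p":0,"ri":85,"xgn":36,"yza":83},"qk":37}}
After op 4 (remove /wpq): {"gjx":[{"thf":78,"vwy":32},{"j":41,"v":84,"y":55,"zkh":43},{"gd":55,"h":82,"s":34,"vu":30},{"azj":22,"jl":98,"l":43,"r":12},{"bnt":1,"na":89,"ng":83,"r":41}],"qa":[{"leu":96,"trn":4},[68,11,0,76]]}
After op 5 (replace /gjx/3/jl 57): {"gjx":[{"thf":78,"vwy":32},{"j":41,"v":84,"y":55,"zkh":43},{"gd":55,"h":82,"s":34,"vu":30},{"azj":22,"jl":57,"l":43,"r":12},{"bnt":1,"na":89,"ng":83,"r":41}],"qa":[{"leu":96,"trn":4},[68,11,0,76]]}
After op 6 (add /gjx/0 84): {"gjx":[84,{"thf":78,"vwy":32},{"j":41,"v":84,"y":55,"zkh":43},{"gd":55,"h":82,"s":34,"vu":30},{"azj":22,"jl":57,"l":43,"r":12},{"bnt":1,"na":89,"ng":83,"r":41}],"qa":[{"leu":96,"trn":4},[68,11,0,76]]}
After op 7 (add /gjx/1 93): {"gjx":[84,93,{"thf":78,"vwy":32},{"j":41,"v":84,"y":55,"zkh":43},{"gd":55,"h":82,"s":34,"vu":30},{"azj":22,"jl":57,"l":43,"r":12},{"bnt":1,"na":89,"ng":83,"r":41}],"qa":[{"leu":96,"trn":4},[68,11,0,76]]}
After op 8 (replace /qa/1/3 56): {"gjx":[84,93,{"thf":78,"vwy":32},{"j":41,"v":84,"y":55,"zkh":43},{"gd":55,"h":82,"s":34,"vu":30},{"azj":22,"jl":57,"l":43,"r":12},{"bnt":1,"na":89,"ng":83,"r":41}],"qa":[{"leu":96,"trn":4},[68,11,0,56]]}
After op 9 (add /gjx/6/w 29): {"gjx":[84,93,{"thf":78,"vwy":32},{"j":41,"v":84,"y":55,"zkh":43},{"gd":55,"h":82,"s":34,"vu":30},{"azj":22,"jl":57,"l":43,"r":12},{"bnt":1,"na":89,"ng":83,"r":41,"w":29}],"qa":[{"leu":96,"trn":4},[68,11,0,56]]}
After op 10 (add /gjx/5/l 9): {"gjx":[84,93,{"thf":78,"vwy":32},{"j":41,"v":84,"y":55,"zkh":43},{"gd":55,"h":82,"s":34,"vu":30},{"azj":22,"jl":57,"l":9,"r":12},{"bnt":1,"na":89,"ng":83,"r":41,"w":29}],"qa":[{"leu":96,"trn":4},[68,11,0,56]]}
After op 11 (replace /gjx/2/vwy 50): {"gjx":[84,93,{"thf":78,"vwy":50},{"j":41,"v":84,"y":55,"zkh":43},{"gd":55,"h":82,"s":34,"vu":30},{"azj":22,"jl":57,"l":9,"r":12},{"bnt":1,"na":89,"ng":83,"r":41,"w":29}],"qa":[{"leu":96,"trn":4},[68,11,0,56]]}
Size at path /qa/1: 4

Answer: 4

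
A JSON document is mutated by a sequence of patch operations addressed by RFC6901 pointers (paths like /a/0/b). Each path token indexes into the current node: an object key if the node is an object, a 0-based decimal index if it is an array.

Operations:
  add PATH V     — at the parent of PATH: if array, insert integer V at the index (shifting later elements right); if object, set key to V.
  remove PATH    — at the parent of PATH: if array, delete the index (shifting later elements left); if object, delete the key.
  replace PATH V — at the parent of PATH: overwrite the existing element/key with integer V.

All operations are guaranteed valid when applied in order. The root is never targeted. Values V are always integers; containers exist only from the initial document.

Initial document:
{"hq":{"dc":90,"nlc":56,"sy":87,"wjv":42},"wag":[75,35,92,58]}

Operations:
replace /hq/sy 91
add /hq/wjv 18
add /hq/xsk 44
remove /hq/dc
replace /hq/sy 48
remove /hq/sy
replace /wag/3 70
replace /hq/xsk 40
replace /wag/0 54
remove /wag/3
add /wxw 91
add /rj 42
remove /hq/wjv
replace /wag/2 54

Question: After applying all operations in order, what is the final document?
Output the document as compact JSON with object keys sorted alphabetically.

Answer: {"hq":{"nlc":56,"xsk":40},"rj":42,"wag":[54,35,54],"wxw":91}

Derivation:
After op 1 (replace /hq/sy 91): {"hq":{"dc":90,"nlc":56,"sy":91,"wjv":42},"wag":[75,35,92,58]}
After op 2 (add /hq/wjv 18): {"hq":{"dc":90,"nlc":56,"sy":91,"wjv":18},"wag":[75,35,92,58]}
After op 3 (add /hq/xsk 44): {"hq":{"dc":90,"nlc":56,"sy":91,"wjv":18,"xsk":44},"wag":[75,35,92,58]}
After op 4 (remove /hq/dc): {"hq":{"nlc":56,"sy":91,"wjv":18,"xsk":44},"wag":[75,35,92,58]}
After op 5 (replace /hq/sy 48): {"hq":{"nlc":56,"sy":48,"wjv":18,"xsk":44},"wag":[75,35,92,58]}
After op 6 (remove /hq/sy): {"hq":{"nlc":56,"wjv":18,"xsk":44},"wag":[75,35,92,58]}
After op 7 (replace /wag/3 70): {"hq":{"nlc":56,"wjv":18,"xsk":44},"wag":[75,35,92,70]}
After op 8 (replace /hq/xsk 40): {"hq":{"nlc":56,"wjv":18,"xsk":40},"wag":[75,35,92,70]}
After op 9 (replace /wag/0 54): {"hq":{"nlc":56,"wjv":18,"xsk":40},"wag":[54,35,92,70]}
After op 10 (remove /wag/3): {"hq":{"nlc":56,"wjv":18,"xsk":40},"wag":[54,35,92]}
After op 11 (add /wxw 91): {"hq":{"nlc":56,"wjv":18,"xsk":40},"wag":[54,35,92],"wxw":91}
After op 12 (add /rj 42): {"hq":{"nlc":56,"wjv":18,"xsk":40},"rj":42,"wag":[54,35,92],"wxw":91}
After op 13 (remove /hq/wjv): {"hq":{"nlc":56,"xsk":40},"rj":42,"wag":[54,35,92],"wxw":91}
After op 14 (replace /wag/2 54): {"hq":{"nlc":56,"xsk":40},"rj":42,"wag":[54,35,54],"wxw":91}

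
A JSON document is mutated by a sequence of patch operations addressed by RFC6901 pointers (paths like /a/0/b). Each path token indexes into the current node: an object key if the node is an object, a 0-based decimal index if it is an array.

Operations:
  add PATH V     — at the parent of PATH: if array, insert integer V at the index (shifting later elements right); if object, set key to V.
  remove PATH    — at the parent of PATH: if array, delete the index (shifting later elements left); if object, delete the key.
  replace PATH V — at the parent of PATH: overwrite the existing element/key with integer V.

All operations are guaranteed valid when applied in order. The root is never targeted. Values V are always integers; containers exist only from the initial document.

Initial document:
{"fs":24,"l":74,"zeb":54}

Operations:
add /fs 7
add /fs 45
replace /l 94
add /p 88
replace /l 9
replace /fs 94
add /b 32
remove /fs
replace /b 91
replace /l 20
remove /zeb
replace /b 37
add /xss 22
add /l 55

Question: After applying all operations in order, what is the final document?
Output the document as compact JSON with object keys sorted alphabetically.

Answer: {"b":37,"l":55,"p":88,"xss":22}

Derivation:
After op 1 (add /fs 7): {"fs":7,"l":74,"zeb":54}
After op 2 (add /fs 45): {"fs":45,"l":74,"zeb":54}
After op 3 (replace /l 94): {"fs":45,"l":94,"zeb":54}
After op 4 (add /p 88): {"fs":45,"l":94,"p":88,"zeb":54}
After op 5 (replace /l 9): {"fs":45,"l":9,"p":88,"zeb":54}
After op 6 (replace /fs 94): {"fs":94,"l":9,"p":88,"zeb":54}
After op 7 (add /b 32): {"b":32,"fs":94,"l":9,"p":88,"zeb":54}
After op 8 (remove /fs): {"b":32,"l":9,"p":88,"zeb":54}
After op 9 (replace /b 91): {"b":91,"l":9,"p":88,"zeb":54}
After op 10 (replace /l 20): {"b":91,"l":20,"p":88,"zeb":54}
After op 11 (remove /zeb): {"b":91,"l":20,"p":88}
After op 12 (replace /b 37): {"b":37,"l":20,"p":88}
After op 13 (add /xss 22): {"b":37,"l":20,"p":88,"xss":22}
After op 14 (add /l 55): {"b":37,"l":55,"p":88,"xss":22}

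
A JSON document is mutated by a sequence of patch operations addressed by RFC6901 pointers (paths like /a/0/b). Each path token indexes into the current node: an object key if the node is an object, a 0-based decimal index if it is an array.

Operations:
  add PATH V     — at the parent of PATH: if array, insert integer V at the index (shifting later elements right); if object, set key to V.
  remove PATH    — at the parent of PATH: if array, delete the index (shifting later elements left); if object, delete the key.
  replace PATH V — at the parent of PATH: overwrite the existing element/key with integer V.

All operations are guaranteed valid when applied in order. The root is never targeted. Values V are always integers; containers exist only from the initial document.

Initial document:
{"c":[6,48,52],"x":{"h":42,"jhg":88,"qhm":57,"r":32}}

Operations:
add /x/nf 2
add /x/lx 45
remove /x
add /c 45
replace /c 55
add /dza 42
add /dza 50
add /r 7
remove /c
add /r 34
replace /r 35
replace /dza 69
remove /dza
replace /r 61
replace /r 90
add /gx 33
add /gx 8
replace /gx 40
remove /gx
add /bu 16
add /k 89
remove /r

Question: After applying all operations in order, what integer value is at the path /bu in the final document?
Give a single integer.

Answer: 16

Derivation:
After op 1 (add /x/nf 2): {"c":[6,48,52],"x":{"h":42,"jhg":88,"nf":2,"qhm":57,"r":32}}
After op 2 (add /x/lx 45): {"c":[6,48,52],"x":{"h":42,"jhg":88,"lx":45,"nf":2,"qhm":57,"r":32}}
After op 3 (remove /x): {"c":[6,48,52]}
After op 4 (add /c 45): {"c":45}
After op 5 (replace /c 55): {"c":55}
After op 6 (add /dza 42): {"c":55,"dza":42}
After op 7 (add /dza 50): {"c":55,"dza":50}
After op 8 (add /r 7): {"c":55,"dza":50,"r":7}
After op 9 (remove /c): {"dza":50,"r":7}
After op 10 (add /r 34): {"dza":50,"r":34}
After op 11 (replace /r 35): {"dza":50,"r":35}
After op 12 (replace /dza 69): {"dza":69,"r":35}
After op 13 (remove /dza): {"r":35}
After op 14 (replace /r 61): {"r":61}
After op 15 (replace /r 90): {"r":90}
After op 16 (add /gx 33): {"gx":33,"r":90}
After op 17 (add /gx 8): {"gx":8,"r":90}
After op 18 (replace /gx 40): {"gx":40,"r":90}
After op 19 (remove /gx): {"r":90}
After op 20 (add /bu 16): {"bu":16,"r":90}
After op 21 (add /k 89): {"bu":16,"k":89,"r":90}
After op 22 (remove /r): {"bu":16,"k":89}
Value at /bu: 16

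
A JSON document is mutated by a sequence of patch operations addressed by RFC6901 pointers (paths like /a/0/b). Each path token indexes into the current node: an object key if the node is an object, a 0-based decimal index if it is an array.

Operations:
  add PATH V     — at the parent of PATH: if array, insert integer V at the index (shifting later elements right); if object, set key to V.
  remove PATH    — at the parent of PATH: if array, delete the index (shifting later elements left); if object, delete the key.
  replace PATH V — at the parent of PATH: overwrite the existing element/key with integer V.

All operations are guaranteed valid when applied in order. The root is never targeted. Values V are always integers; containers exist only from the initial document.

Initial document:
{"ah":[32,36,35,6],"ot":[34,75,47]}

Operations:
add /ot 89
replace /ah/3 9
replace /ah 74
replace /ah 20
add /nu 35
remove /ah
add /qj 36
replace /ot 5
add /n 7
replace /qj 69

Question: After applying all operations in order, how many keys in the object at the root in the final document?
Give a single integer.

Answer: 4

Derivation:
After op 1 (add /ot 89): {"ah":[32,36,35,6],"ot":89}
After op 2 (replace /ah/3 9): {"ah":[32,36,35,9],"ot":89}
After op 3 (replace /ah 74): {"ah":74,"ot":89}
After op 4 (replace /ah 20): {"ah":20,"ot":89}
After op 5 (add /nu 35): {"ah":20,"nu":35,"ot":89}
After op 6 (remove /ah): {"nu":35,"ot":89}
After op 7 (add /qj 36): {"nu":35,"ot":89,"qj":36}
After op 8 (replace /ot 5): {"nu":35,"ot":5,"qj":36}
After op 9 (add /n 7): {"n":7,"nu":35,"ot":5,"qj":36}
After op 10 (replace /qj 69): {"n":7,"nu":35,"ot":5,"qj":69}
Size at the root: 4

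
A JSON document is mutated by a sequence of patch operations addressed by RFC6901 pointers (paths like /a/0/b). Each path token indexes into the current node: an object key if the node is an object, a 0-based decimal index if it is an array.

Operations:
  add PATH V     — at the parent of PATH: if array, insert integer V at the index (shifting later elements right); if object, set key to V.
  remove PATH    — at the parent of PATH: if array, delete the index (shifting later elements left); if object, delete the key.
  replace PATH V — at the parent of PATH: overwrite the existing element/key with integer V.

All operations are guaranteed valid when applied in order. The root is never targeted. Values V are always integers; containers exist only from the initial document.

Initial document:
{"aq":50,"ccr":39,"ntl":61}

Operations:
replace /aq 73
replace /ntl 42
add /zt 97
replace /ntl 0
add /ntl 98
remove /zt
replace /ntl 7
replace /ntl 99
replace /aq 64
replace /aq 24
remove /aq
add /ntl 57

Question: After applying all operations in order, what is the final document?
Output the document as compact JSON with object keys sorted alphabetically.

After op 1 (replace /aq 73): {"aq":73,"ccr":39,"ntl":61}
After op 2 (replace /ntl 42): {"aq":73,"ccr":39,"ntl":42}
After op 3 (add /zt 97): {"aq":73,"ccr":39,"ntl":42,"zt":97}
After op 4 (replace /ntl 0): {"aq":73,"ccr":39,"ntl":0,"zt":97}
After op 5 (add /ntl 98): {"aq":73,"ccr":39,"ntl":98,"zt":97}
After op 6 (remove /zt): {"aq":73,"ccr":39,"ntl":98}
After op 7 (replace /ntl 7): {"aq":73,"ccr":39,"ntl":7}
After op 8 (replace /ntl 99): {"aq":73,"ccr":39,"ntl":99}
After op 9 (replace /aq 64): {"aq":64,"ccr":39,"ntl":99}
After op 10 (replace /aq 24): {"aq":24,"ccr":39,"ntl":99}
After op 11 (remove /aq): {"ccr":39,"ntl":99}
After op 12 (add /ntl 57): {"ccr":39,"ntl":57}

Answer: {"ccr":39,"ntl":57}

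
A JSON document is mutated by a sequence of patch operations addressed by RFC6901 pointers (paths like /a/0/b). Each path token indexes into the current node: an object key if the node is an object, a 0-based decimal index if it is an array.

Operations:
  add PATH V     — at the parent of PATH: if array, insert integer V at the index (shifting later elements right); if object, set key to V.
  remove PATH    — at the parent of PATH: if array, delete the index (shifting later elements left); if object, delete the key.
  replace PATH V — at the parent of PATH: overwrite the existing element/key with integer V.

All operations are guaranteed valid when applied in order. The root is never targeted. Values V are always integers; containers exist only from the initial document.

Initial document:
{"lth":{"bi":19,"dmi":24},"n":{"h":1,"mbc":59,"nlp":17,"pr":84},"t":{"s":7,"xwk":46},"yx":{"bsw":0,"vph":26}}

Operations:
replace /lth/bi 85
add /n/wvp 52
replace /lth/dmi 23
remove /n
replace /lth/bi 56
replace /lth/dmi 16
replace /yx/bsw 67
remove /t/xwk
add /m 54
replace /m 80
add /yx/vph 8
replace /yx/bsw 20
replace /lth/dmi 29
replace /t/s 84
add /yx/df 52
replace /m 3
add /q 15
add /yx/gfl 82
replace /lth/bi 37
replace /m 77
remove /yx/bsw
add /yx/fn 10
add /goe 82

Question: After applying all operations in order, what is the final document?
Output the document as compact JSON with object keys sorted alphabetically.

After op 1 (replace /lth/bi 85): {"lth":{"bi":85,"dmi":24},"n":{"h":1,"mbc":59,"nlp":17,"pr":84},"t":{"s":7,"xwk":46},"yx":{"bsw":0,"vph":26}}
After op 2 (add /n/wvp 52): {"lth":{"bi":85,"dmi":24},"n":{"h":1,"mbc":59,"nlp":17,"pr":84,"wvp":52},"t":{"s":7,"xwk":46},"yx":{"bsw":0,"vph":26}}
After op 3 (replace /lth/dmi 23): {"lth":{"bi":85,"dmi":23},"n":{"h":1,"mbc":59,"nlp":17,"pr":84,"wvp":52},"t":{"s":7,"xwk":46},"yx":{"bsw":0,"vph":26}}
After op 4 (remove /n): {"lth":{"bi":85,"dmi":23},"t":{"s":7,"xwk":46},"yx":{"bsw":0,"vph":26}}
After op 5 (replace /lth/bi 56): {"lth":{"bi":56,"dmi":23},"t":{"s":7,"xwk":46},"yx":{"bsw":0,"vph":26}}
After op 6 (replace /lth/dmi 16): {"lth":{"bi":56,"dmi":16},"t":{"s":7,"xwk":46},"yx":{"bsw":0,"vph":26}}
After op 7 (replace /yx/bsw 67): {"lth":{"bi":56,"dmi":16},"t":{"s":7,"xwk":46},"yx":{"bsw":67,"vph":26}}
After op 8 (remove /t/xwk): {"lth":{"bi":56,"dmi":16},"t":{"s":7},"yx":{"bsw":67,"vph":26}}
After op 9 (add /m 54): {"lth":{"bi":56,"dmi":16},"m":54,"t":{"s":7},"yx":{"bsw":67,"vph":26}}
After op 10 (replace /m 80): {"lth":{"bi":56,"dmi":16},"m":80,"t":{"s":7},"yx":{"bsw":67,"vph":26}}
After op 11 (add /yx/vph 8): {"lth":{"bi":56,"dmi":16},"m":80,"t":{"s":7},"yx":{"bsw":67,"vph":8}}
After op 12 (replace /yx/bsw 20): {"lth":{"bi":56,"dmi":16},"m":80,"t":{"s":7},"yx":{"bsw":20,"vph":8}}
After op 13 (replace /lth/dmi 29): {"lth":{"bi":56,"dmi":29},"m":80,"t":{"s":7},"yx":{"bsw":20,"vph":8}}
After op 14 (replace /t/s 84): {"lth":{"bi":56,"dmi":29},"m":80,"t":{"s":84},"yx":{"bsw":20,"vph":8}}
After op 15 (add /yx/df 52): {"lth":{"bi":56,"dmi":29},"m":80,"t":{"s":84},"yx":{"bsw":20,"df":52,"vph":8}}
After op 16 (replace /m 3): {"lth":{"bi":56,"dmi":29},"m":3,"t":{"s":84},"yx":{"bsw":20,"df":52,"vph":8}}
After op 17 (add /q 15): {"lth":{"bi":56,"dmi":29},"m":3,"q":15,"t":{"s":84},"yx":{"bsw":20,"df":52,"vph":8}}
After op 18 (add /yx/gfl 82): {"lth":{"bi":56,"dmi":29},"m":3,"q":15,"t":{"s":84},"yx":{"bsw":20,"df":52,"gfl":82,"vph":8}}
After op 19 (replace /lth/bi 37): {"lth":{"bi":37,"dmi":29},"m":3,"q":15,"t":{"s":84},"yx":{"bsw":20,"df":52,"gfl":82,"vph":8}}
After op 20 (replace /m 77): {"lth":{"bi":37,"dmi":29},"m":77,"q":15,"t":{"s":84},"yx":{"bsw":20,"df":52,"gfl":82,"vph":8}}
After op 21 (remove /yx/bsw): {"lth":{"bi":37,"dmi":29},"m":77,"q":15,"t":{"s":84},"yx":{"df":52,"gfl":82,"vph":8}}
After op 22 (add /yx/fn 10): {"lth":{"bi":37,"dmi":29},"m":77,"q":15,"t":{"s":84},"yx":{"df":52,"fn":10,"gfl":82,"vph":8}}
After op 23 (add /goe 82): {"goe":82,"lth":{"bi":37,"dmi":29},"m":77,"q":15,"t":{"s":84},"yx":{"df":52,"fn":10,"gfl":82,"vph":8}}

Answer: {"goe":82,"lth":{"bi":37,"dmi":29},"m":77,"q":15,"t":{"s":84},"yx":{"df":52,"fn":10,"gfl":82,"vph":8}}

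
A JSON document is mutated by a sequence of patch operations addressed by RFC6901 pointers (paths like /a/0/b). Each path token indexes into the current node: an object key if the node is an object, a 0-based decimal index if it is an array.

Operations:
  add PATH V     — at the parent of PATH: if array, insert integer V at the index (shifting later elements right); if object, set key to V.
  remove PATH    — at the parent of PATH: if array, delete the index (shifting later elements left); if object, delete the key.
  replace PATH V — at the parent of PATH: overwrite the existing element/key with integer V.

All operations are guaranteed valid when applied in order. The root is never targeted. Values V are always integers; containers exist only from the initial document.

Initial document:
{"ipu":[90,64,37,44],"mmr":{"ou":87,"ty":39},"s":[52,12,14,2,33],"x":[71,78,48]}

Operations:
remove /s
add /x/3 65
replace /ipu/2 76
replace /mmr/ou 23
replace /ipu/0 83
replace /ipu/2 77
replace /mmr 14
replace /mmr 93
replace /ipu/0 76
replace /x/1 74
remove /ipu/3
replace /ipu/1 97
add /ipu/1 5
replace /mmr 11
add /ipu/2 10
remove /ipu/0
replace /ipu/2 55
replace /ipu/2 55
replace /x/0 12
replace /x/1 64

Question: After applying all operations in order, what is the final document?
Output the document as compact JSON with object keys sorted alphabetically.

After op 1 (remove /s): {"ipu":[90,64,37,44],"mmr":{"ou":87,"ty":39},"x":[71,78,48]}
After op 2 (add /x/3 65): {"ipu":[90,64,37,44],"mmr":{"ou":87,"ty":39},"x":[71,78,48,65]}
After op 3 (replace /ipu/2 76): {"ipu":[90,64,76,44],"mmr":{"ou":87,"ty":39},"x":[71,78,48,65]}
After op 4 (replace /mmr/ou 23): {"ipu":[90,64,76,44],"mmr":{"ou":23,"ty":39},"x":[71,78,48,65]}
After op 5 (replace /ipu/0 83): {"ipu":[83,64,76,44],"mmr":{"ou":23,"ty":39},"x":[71,78,48,65]}
After op 6 (replace /ipu/2 77): {"ipu":[83,64,77,44],"mmr":{"ou":23,"ty":39},"x":[71,78,48,65]}
After op 7 (replace /mmr 14): {"ipu":[83,64,77,44],"mmr":14,"x":[71,78,48,65]}
After op 8 (replace /mmr 93): {"ipu":[83,64,77,44],"mmr":93,"x":[71,78,48,65]}
After op 9 (replace /ipu/0 76): {"ipu":[76,64,77,44],"mmr":93,"x":[71,78,48,65]}
After op 10 (replace /x/1 74): {"ipu":[76,64,77,44],"mmr":93,"x":[71,74,48,65]}
After op 11 (remove /ipu/3): {"ipu":[76,64,77],"mmr":93,"x":[71,74,48,65]}
After op 12 (replace /ipu/1 97): {"ipu":[76,97,77],"mmr":93,"x":[71,74,48,65]}
After op 13 (add /ipu/1 5): {"ipu":[76,5,97,77],"mmr":93,"x":[71,74,48,65]}
After op 14 (replace /mmr 11): {"ipu":[76,5,97,77],"mmr":11,"x":[71,74,48,65]}
After op 15 (add /ipu/2 10): {"ipu":[76,5,10,97,77],"mmr":11,"x":[71,74,48,65]}
After op 16 (remove /ipu/0): {"ipu":[5,10,97,77],"mmr":11,"x":[71,74,48,65]}
After op 17 (replace /ipu/2 55): {"ipu":[5,10,55,77],"mmr":11,"x":[71,74,48,65]}
After op 18 (replace /ipu/2 55): {"ipu":[5,10,55,77],"mmr":11,"x":[71,74,48,65]}
After op 19 (replace /x/0 12): {"ipu":[5,10,55,77],"mmr":11,"x":[12,74,48,65]}
After op 20 (replace /x/1 64): {"ipu":[5,10,55,77],"mmr":11,"x":[12,64,48,65]}

Answer: {"ipu":[5,10,55,77],"mmr":11,"x":[12,64,48,65]}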